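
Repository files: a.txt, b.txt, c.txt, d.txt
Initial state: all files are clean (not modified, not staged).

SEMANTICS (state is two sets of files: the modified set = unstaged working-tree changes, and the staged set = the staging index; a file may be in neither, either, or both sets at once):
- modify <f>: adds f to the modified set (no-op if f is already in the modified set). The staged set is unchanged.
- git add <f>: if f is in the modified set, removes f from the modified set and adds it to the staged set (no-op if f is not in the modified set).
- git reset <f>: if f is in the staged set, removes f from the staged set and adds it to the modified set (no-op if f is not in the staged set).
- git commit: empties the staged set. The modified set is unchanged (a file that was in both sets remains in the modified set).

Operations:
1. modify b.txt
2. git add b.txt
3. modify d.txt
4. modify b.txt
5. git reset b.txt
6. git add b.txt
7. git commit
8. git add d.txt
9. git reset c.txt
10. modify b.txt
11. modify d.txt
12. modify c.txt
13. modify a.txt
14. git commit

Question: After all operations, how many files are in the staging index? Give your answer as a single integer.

After op 1 (modify b.txt): modified={b.txt} staged={none}
After op 2 (git add b.txt): modified={none} staged={b.txt}
After op 3 (modify d.txt): modified={d.txt} staged={b.txt}
After op 4 (modify b.txt): modified={b.txt, d.txt} staged={b.txt}
After op 5 (git reset b.txt): modified={b.txt, d.txt} staged={none}
After op 6 (git add b.txt): modified={d.txt} staged={b.txt}
After op 7 (git commit): modified={d.txt} staged={none}
After op 8 (git add d.txt): modified={none} staged={d.txt}
After op 9 (git reset c.txt): modified={none} staged={d.txt}
After op 10 (modify b.txt): modified={b.txt} staged={d.txt}
After op 11 (modify d.txt): modified={b.txt, d.txt} staged={d.txt}
After op 12 (modify c.txt): modified={b.txt, c.txt, d.txt} staged={d.txt}
After op 13 (modify a.txt): modified={a.txt, b.txt, c.txt, d.txt} staged={d.txt}
After op 14 (git commit): modified={a.txt, b.txt, c.txt, d.txt} staged={none}
Final staged set: {none} -> count=0

Answer: 0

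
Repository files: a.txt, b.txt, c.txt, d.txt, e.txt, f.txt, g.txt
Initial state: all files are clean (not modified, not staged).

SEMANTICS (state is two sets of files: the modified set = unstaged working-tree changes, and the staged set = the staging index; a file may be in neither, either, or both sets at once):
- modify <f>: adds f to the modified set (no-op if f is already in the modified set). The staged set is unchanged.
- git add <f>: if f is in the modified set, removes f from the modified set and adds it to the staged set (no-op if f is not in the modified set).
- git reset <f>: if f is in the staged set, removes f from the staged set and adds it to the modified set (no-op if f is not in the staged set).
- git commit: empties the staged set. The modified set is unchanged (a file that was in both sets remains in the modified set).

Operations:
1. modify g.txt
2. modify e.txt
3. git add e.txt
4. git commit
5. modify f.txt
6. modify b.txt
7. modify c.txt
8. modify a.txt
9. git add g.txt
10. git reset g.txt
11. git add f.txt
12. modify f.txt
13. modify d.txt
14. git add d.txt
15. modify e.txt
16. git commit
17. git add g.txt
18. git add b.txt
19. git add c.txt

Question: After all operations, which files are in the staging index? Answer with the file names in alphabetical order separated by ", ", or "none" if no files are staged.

After op 1 (modify g.txt): modified={g.txt} staged={none}
After op 2 (modify e.txt): modified={e.txt, g.txt} staged={none}
After op 3 (git add e.txt): modified={g.txt} staged={e.txt}
After op 4 (git commit): modified={g.txt} staged={none}
After op 5 (modify f.txt): modified={f.txt, g.txt} staged={none}
After op 6 (modify b.txt): modified={b.txt, f.txt, g.txt} staged={none}
After op 7 (modify c.txt): modified={b.txt, c.txt, f.txt, g.txt} staged={none}
After op 8 (modify a.txt): modified={a.txt, b.txt, c.txt, f.txt, g.txt} staged={none}
After op 9 (git add g.txt): modified={a.txt, b.txt, c.txt, f.txt} staged={g.txt}
After op 10 (git reset g.txt): modified={a.txt, b.txt, c.txt, f.txt, g.txt} staged={none}
After op 11 (git add f.txt): modified={a.txt, b.txt, c.txt, g.txt} staged={f.txt}
After op 12 (modify f.txt): modified={a.txt, b.txt, c.txt, f.txt, g.txt} staged={f.txt}
After op 13 (modify d.txt): modified={a.txt, b.txt, c.txt, d.txt, f.txt, g.txt} staged={f.txt}
After op 14 (git add d.txt): modified={a.txt, b.txt, c.txt, f.txt, g.txt} staged={d.txt, f.txt}
After op 15 (modify e.txt): modified={a.txt, b.txt, c.txt, e.txt, f.txt, g.txt} staged={d.txt, f.txt}
After op 16 (git commit): modified={a.txt, b.txt, c.txt, e.txt, f.txt, g.txt} staged={none}
After op 17 (git add g.txt): modified={a.txt, b.txt, c.txt, e.txt, f.txt} staged={g.txt}
After op 18 (git add b.txt): modified={a.txt, c.txt, e.txt, f.txt} staged={b.txt, g.txt}
After op 19 (git add c.txt): modified={a.txt, e.txt, f.txt} staged={b.txt, c.txt, g.txt}

Answer: b.txt, c.txt, g.txt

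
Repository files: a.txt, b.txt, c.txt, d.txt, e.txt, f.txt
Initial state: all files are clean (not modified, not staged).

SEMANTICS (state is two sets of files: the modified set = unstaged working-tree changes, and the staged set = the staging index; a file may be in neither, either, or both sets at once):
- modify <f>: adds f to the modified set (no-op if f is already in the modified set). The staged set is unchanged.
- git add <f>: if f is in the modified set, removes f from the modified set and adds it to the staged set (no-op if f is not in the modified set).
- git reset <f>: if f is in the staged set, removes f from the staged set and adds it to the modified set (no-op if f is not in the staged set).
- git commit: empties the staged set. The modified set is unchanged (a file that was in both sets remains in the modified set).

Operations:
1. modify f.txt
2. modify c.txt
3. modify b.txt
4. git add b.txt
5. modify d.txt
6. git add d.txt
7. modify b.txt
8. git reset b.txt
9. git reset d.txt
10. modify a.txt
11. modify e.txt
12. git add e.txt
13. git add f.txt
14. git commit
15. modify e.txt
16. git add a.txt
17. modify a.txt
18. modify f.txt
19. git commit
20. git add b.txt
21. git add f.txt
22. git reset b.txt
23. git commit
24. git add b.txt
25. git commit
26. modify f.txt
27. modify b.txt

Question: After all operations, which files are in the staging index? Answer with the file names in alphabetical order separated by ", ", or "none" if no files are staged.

Answer: none

Derivation:
After op 1 (modify f.txt): modified={f.txt} staged={none}
After op 2 (modify c.txt): modified={c.txt, f.txt} staged={none}
After op 3 (modify b.txt): modified={b.txt, c.txt, f.txt} staged={none}
After op 4 (git add b.txt): modified={c.txt, f.txt} staged={b.txt}
After op 5 (modify d.txt): modified={c.txt, d.txt, f.txt} staged={b.txt}
After op 6 (git add d.txt): modified={c.txt, f.txt} staged={b.txt, d.txt}
After op 7 (modify b.txt): modified={b.txt, c.txt, f.txt} staged={b.txt, d.txt}
After op 8 (git reset b.txt): modified={b.txt, c.txt, f.txt} staged={d.txt}
After op 9 (git reset d.txt): modified={b.txt, c.txt, d.txt, f.txt} staged={none}
After op 10 (modify a.txt): modified={a.txt, b.txt, c.txt, d.txt, f.txt} staged={none}
After op 11 (modify e.txt): modified={a.txt, b.txt, c.txt, d.txt, e.txt, f.txt} staged={none}
After op 12 (git add e.txt): modified={a.txt, b.txt, c.txt, d.txt, f.txt} staged={e.txt}
After op 13 (git add f.txt): modified={a.txt, b.txt, c.txt, d.txt} staged={e.txt, f.txt}
After op 14 (git commit): modified={a.txt, b.txt, c.txt, d.txt} staged={none}
After op 15 (modify e.txt): modified={a.txt, b.txt, c.txt, d.txt, e.txt} staged={none}
After op 16 (git add a.txt): modified={b.txt, c.txt, d.txt, e.txt} staged={a.txt}
After op 17 (modify a.txt): modified={a.txt, b.txt, c.txt, d.txt, e.txt} staged={a.txt}
After op 18 (modify f.txt): modified={a.txt, b.txt, c.txt, d.txt, e.txt, f.txt} staged={a.txt}
After op 19 (git commit): modified={a.txt, b.txt, c.txt, d.txt, e.txt, f.txt} staged={none}
After op 20 (git add b.txt): modified={a.txt, c.txt, d.txt, e.txt, f.txt} staged={b.txt}
After op 21 (git add f.txt): modified={a.txt, c.txt, d.txt, e.txt} staged={b.txt, f.txt}
After op 22 (git reset b.txt): modified={a.txt, b.txt, c.txt, d.txt, e.txt} staged={f.txt}
After op 23 (git commit): modified={a.txt, b.txt, c.txt, d.txt, e.txt} staged={none}
After op 24 (git add b.txt): modified={a.txt, c.txt, d.txt, e.txt} staged={b.txt}
After op 25 (git commit): modified={a.txt, c.txt, d.txt, e.txt} staged={none}
After op 26 (modify f.txt): modified={a.txt, c.txt, d.txt, e.txt, f.txt} staged={none}
After op 27 (modify b.txt): modified={a.txt, b.txt, c.txt, d.txt, e.txt, f.txt} staged={none}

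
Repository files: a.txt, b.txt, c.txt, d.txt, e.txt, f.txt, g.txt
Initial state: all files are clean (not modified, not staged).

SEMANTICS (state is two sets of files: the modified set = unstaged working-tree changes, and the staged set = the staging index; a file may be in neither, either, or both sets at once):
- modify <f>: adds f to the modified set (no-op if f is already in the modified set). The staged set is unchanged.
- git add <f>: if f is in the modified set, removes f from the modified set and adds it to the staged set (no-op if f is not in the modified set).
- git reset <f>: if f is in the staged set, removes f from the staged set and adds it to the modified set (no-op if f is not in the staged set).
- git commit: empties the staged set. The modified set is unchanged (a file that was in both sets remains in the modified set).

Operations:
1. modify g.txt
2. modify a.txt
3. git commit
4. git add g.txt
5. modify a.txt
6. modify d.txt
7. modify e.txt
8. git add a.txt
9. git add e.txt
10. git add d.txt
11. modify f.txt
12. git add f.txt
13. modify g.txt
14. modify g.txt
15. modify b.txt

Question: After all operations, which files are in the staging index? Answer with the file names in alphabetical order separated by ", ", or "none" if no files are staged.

Answer: a.txt, d.txt, e.txt, f.txt, g.txt

Derivation:
After op 1 (modify g.txt): modified={g.txt} staged={none}
After op 2 (modify a.txt): modified={a.txt, g.txt} staged={none}
After op 3 (git commit): modified={a.txt, g.txt} staged={none}
After op 4 (git add g.txt): modified={a.txt} staged={g.txt}
After op 5 (modify a.txt): modified={a.txt} staged={g.txt}
After op 6 (modify d.txt): modified={a.txt, d.txt} staged={g.txt}
After op 7 (modify e.txt): modified={a.txt, d.txt, e.txt} staged={g.txt}
After op 8 (git add a.txt): modified={d.txt, e.txt} staged={a.txt, g.txt}
After op 9 (git add e.txt): modified={d.txt} staged={a.txt, e.txt, g.txt}
After op 10 (git add d.txt): modified={none} staged={a.txt, d.txt, e.txt, g.txt}
After op 11 (modify f.txt): modified={f.txt} staged={a.txt, d.txt, e.txt, g.txt}
After op 12 (git add f.txt): modified={none} staged={a.txt, d.txt, e.txt, f.txt, g.txt}
After op 13 (modify g.txt): modified={g.txt} staged={a.txt, d.txt, e.txt, f.txt, g.txt}
After op 14 (modify g.txt): modified={g.txt} staged={a.txt, d.txt, e.txt, f.txt, g.txt}
After op 15 (modify b.txt): modified={b.txt, g.txt} staged={a.txt, d.txt, e.txt, f.txt, g.txt}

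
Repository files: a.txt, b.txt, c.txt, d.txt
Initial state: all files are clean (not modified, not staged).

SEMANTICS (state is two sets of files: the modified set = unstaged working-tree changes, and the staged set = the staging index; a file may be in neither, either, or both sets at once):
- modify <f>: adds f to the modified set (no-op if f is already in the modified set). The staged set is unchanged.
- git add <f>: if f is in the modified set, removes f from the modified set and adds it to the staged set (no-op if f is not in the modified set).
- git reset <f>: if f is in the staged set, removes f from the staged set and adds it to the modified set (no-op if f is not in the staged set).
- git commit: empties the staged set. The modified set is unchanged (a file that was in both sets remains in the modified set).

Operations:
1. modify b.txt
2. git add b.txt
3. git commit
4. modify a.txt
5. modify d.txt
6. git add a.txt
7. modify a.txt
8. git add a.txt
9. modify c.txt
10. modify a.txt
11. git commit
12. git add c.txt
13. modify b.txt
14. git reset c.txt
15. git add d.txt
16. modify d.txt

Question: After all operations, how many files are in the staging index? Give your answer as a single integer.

Answer: 1

Derivation:
After op 1 (modify b.txt): modified={b.txt} staged={none}
After op 2 (git add b.txt): modified={none} staged={b.txt}
After op 3 (git commit): modified={none} staged={none}
After op 4 (modify a.txt): modified={a.txt} staged={none}
After op 5 (modify d.txt): modified={a.txt, d.txt} staged={none}
After op 6 (git add a.txt): modified={d.txt} staged={a.txt}
After op 7 (modify a.txt): modified={a.txt, d.txt} staged={a.txt}
After op 8 (git add a.txt): modified={d.txt} staged={a.txt}
After op 9 (modify c.txt): modified={c.txt, d.txt} staged={a.txt}
After op 10 (modify a.txt): modified={a.txt, c.txt, d.txt} staged={a.txt}
After op 11 (git commit): modified={a.txt, c.txt, d.txt} staged={none}
After op 12 (git add c.txt): modified={a.txt, d.txt} staged={c.txt}
After op 13 (modify b.txt): modified={a.txt, b.txt, d.txt} staged={c.txt}
After op 14 (git reset c.txt): modified={a.txt, b.txt, c.txt, d.txt} staged={none}
After op 15 (git add d.txt): modified={a.txt, b.txt, c.txt} staged={d.txt}
After op 16 (modify d.txt): modified={a.txt, b.txt, c.txt, d.txt} staged={d.txt}
Final staged set: {d.txt} -> count=1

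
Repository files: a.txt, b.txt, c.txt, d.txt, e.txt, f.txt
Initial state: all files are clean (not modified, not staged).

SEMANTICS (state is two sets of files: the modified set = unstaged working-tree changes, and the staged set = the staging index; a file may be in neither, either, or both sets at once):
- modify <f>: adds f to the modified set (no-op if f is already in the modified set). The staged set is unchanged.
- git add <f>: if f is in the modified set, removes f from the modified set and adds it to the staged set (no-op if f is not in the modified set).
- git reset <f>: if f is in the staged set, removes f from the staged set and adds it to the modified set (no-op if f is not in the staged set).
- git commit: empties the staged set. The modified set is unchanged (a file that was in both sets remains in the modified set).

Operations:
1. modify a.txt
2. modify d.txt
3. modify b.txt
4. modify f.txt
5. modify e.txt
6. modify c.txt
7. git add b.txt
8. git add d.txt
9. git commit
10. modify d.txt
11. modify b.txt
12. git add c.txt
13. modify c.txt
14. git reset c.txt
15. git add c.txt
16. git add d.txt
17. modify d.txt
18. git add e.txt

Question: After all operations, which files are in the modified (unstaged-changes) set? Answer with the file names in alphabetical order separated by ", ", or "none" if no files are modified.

After op 1 (modify a.txt): modified={a.txt} staged={none}
After op 2 (modify d.txt): modified={a.txt, d.txt} staged={none}
After op 3 (modify b.txt): modified={a.txt, b.txt, d.txt} staged={none}
After op 4 (modify f.txt): modified={a.txt, b.txt, d.txt, f.txt} staged={none}
After op 5 (modify e.txt): modified={a.txt, b.txt, d.txt, e.txt, f.txt} staged={none}
After op 6 (modify c.txt): modified={a.txt, b.txt, c.txt, d.txt, e.txt, f.txt} staged={none}
After op 7 (git add b.txt): modified={a.txt, c.txt, d.txt, e.txt, f.txt} staged={b.txt}
After op 8 (git add d.txt): modified={a.txt, c.txt, e.txt, f.txt} staged={b.txt, d.txt}
After op 9 (git commit): modified={a.txt, c.txt, e.txt, f.txt} staged={none}
After op 10 (modify d.txt): modified={a.txt, c.txt, d.txt, e.txt, f.txt} staged={none}
After op 11 (modify b.txt): modified={a.txt, b.txt, c.txt, d.txt, e.txt, f.txt} staged={none}
After op 12 (git add c.txt): modified={a.txt, b.txt, d.txt, e.txt, f.txt} staged={c.txt}
After op 13 (modify c.txt): modified={a.txt, b.txt, c.txt, d.txt, e.txt, f.txt} staged={c.txt}
After op 14 (git reset c.txt): modified={a.txt, b.txt, c.txt, d.txt, e.txt, f.txt} staged={none}
After op 15 (git add c.txt): modified={a.txt, b.txt, d.txt, e.txt, f.txt} staged={c.txt}
After op 16 (git add d.txt): modified={a.txt, b.txt, e.txt, f.txt} staged={c.txt, d.txt}
After op 17 (modify d.txt): modified={a.txt, b.txt, d.txt, e.txt, f.txt} staged={c.txt, d.txt}
After op 18 (git add e.txt): modified={a.txt, b.txt, d.txt, f.txt} staged={c.txt, d.txt, e.txt}

Answer: a.txt, b.txt, d.txt, f.txt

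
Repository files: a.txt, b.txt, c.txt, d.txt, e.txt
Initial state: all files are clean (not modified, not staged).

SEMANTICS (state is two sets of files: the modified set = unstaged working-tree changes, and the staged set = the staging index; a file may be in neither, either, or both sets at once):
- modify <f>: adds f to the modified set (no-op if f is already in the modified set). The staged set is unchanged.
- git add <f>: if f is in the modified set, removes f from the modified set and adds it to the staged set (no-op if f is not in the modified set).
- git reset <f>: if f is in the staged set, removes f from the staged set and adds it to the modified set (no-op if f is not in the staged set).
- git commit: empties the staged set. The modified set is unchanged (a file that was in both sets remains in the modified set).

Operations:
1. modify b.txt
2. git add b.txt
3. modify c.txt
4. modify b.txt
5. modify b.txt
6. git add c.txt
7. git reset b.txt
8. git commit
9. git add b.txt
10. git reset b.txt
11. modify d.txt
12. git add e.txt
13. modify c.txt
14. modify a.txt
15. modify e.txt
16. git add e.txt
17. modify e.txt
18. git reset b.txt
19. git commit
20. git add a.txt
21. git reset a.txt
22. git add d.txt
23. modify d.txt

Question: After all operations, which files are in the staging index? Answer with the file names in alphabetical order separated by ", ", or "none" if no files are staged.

After op 1 (modify b.txt): modified={b.txt} staged={none}
After op 2 (git add b.txt): modified={none} staged={b.txt}
After op 3 (modify c.txt): modified={c.txt} staged={b.txt}
After op 4 (modify b.txt): modified={b.txt, c.txt} staged={b.txt}
After op 5 (modify b.txt): modified={b.txt, c.txt} staged={b.txt}
After op 6 (git add c.txt): modified={b.txt} staged={b.txt, c.txt}
After op 7 (git reset b.txt): modified={b.txt} staged={c.txt}
After op 8 (git commit): modified={b.txt} staged={none}
After op 9 (git add b.txt): modified={none} staged={b.txt}
After op 10 (git reset b.txt): modified={b.txt} staged={none}
After op 11 (modify d.txt): modified={b.txt, d.txt} staged={none}
After op 12 (git add e.txt): modified={b.txt, d.txt} staged={none}
After op 13 (modify c.txt): modified={b.txt, c.txt, d.txt} staged={none}
After op 14 (modify a.txt): modified={a.txt, b.txt, c.txt, d.txt} staged={none}
After op 15 (modify e.txt): modified={a.txt, b.txt, c.txt, d.txt, e.txt} staged={none}
After op 16 (git add e.txt): modified={a.txt, b.txt, c.txt, d.txt} staged={e.txt}
After op 17 (modify e.txt): modified={a.txt, b.txt, c.txt, d.txt, e.txt} staged={e.txt}
After op 18 (git reset b.txt): modified={a.txt, b.txt, c.txt, d.txt, e.txt} staged={e.txt}
After op 19 (git commit): modified={a.txt, b.txt, c.txt, d.txt, e.txt} staged={none}
After op 20 (git add a.txt): modified={b.txt, c.txt, d.txt, e.txt} staged={a.txt}
After op 21 (git reset a.txt): modified={a.txt, b.txt, c.txt, d.txt, e.txt} staged={none}
After op 22 (git add d.txt): modified={a.txt, b.txt, c.txt, e.txt} staged={d.txt}
After op 23 (modify d.txt): modified={a.txt, b.txt, c.txt, d.txt, e.txt} staged={d.txt}

Answer: d.txt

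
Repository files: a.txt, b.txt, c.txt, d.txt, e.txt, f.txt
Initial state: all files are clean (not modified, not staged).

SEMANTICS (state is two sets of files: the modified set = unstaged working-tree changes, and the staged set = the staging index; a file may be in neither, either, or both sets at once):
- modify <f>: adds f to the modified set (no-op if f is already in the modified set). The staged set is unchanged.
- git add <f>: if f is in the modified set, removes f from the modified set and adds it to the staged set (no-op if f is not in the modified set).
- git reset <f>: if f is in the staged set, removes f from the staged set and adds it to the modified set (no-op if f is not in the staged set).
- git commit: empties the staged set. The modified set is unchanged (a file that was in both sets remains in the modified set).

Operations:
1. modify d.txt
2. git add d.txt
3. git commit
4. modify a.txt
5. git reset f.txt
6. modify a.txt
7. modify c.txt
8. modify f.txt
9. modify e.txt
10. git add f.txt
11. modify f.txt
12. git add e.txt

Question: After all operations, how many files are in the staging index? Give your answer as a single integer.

After op 1 (modify d.txt): modified={d.txt} staged={none}
After op 2 (git add d.txt): modified={none} staged={d.txt}
After op 3 (git commit): modified={none} staged={none}
After op 4 (modify a.txt): modified={a.txt} staged={none}
After op 5 (git reset f.txt): modified={a.txt} staged={none}
After op 6 (modify a.txt): modified={a.txt} staged={none}
After op 7 (modify c.txt): modified={a.txt, c.txt} staged={none}
After op 8 (modify f.txt): modified={a.txt, c.txt, f.txt} staged={none}
After op 9 (modify e.txt): modified={a.txt, c.txt, e.txt, f.txt} staged={none}
After op 10 (git add f.txt): modified={a.txt, c.txt, e.txt} staged={f.txt}
After op 11 (modify f.txt): modified={a.txt, c.txt, e.txt, f.txt} staged={f.txt}
After op 12 (git add e.txt): modified={a.txt, c.txt, f.txt} staged={e.txt, f.txt}
Final staged set: {e.txt, f.txt} -> count=2

Answer: 2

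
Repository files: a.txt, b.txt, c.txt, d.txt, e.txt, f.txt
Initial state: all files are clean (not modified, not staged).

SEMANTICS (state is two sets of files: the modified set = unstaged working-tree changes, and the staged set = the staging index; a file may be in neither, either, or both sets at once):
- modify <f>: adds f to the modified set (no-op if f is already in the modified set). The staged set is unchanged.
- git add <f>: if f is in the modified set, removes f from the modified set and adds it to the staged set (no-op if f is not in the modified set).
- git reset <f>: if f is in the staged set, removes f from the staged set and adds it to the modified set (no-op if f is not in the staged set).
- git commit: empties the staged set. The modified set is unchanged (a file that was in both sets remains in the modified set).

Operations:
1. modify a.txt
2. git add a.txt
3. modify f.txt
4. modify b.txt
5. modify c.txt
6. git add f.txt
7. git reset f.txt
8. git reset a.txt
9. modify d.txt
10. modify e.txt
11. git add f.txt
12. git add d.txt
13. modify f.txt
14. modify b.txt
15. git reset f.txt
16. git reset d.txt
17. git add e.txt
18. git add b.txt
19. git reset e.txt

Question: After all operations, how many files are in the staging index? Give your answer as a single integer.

Answer: 1

Derivation:
After op 1 (modify a.txt): modified={a.txt} staged={none}
After op 2 (git add a.txt): modified={none} staged={a.txt}
After op 3 (modify f.txt): modified={f.txt} staged={a.txt}
After op 4 (modify b.txt): modified={b.txt, f.txt} staged={a.txt}
After op 5 (modify c.txt): modified={b.txt, c.txt, f.txt} staged={a.txt}
After op 6 (git add f.txt): modified={b.txt, c.txt} staged={a.txt, f.txt}
After op 7 (git reset f.txt): modified={b.txt, c.txt, f.txt} staged={a.txt}
After op 8 (git reset a.txt): modified={a.txt, b.txt, c.txt, f.txt} staged={none}
After op 9 (modify d.txt): modified={a.txt, b.txt, c.txt, d.txt, f.txt} staged={none}
After op 10 (modify e.txt): modified={a.txt, b.txt, c.txt, d.txt, e.txt, f.txt} staged={none}
After op 11 (git add f.txt): modified={a.txt, b.txt, c.txt, d.txt, e.txt} staged={f.txt}
After op 12 (git add d.txt): modified={a.txt, b.txt, c.txt, e.txt} staged={d.txt, f.txt}
After op 13 (modify f.txt): modified={a.txt, b.txt, c.txt, e.txt, f.txt} staged={d.txt, f.txt}
After op 14 (modify b.txt): modified={a.txt, b.txt, c.txt, e.txt, f.txt} staged={d.txt, f.txt}
After op 15 (git reset f.txt): modified={a.txt, b.txt, c.txt, e.txt, f.txt} staged={d.txt}
After op 16 (git reset d.txt): modified={a.txt, b.txt, c.txt, d.txt, e.txt, f.txt} staged={none}
After op 17 (git add e.txt): modified={a.txt, b.txt, c.txt, d.txt, f.txt} staged={e.txt}
After op 18 (git add b.txt): modified={a.txt, c.txt, d.txt, f.txt} staged={b.txt, e.txt}
After op 19 (git reset e.txt): modified={a.txt, c.txt, d.txt, e.txt, f.txt} staged={b.txt}
Final staged set: {b.txt} -> count=1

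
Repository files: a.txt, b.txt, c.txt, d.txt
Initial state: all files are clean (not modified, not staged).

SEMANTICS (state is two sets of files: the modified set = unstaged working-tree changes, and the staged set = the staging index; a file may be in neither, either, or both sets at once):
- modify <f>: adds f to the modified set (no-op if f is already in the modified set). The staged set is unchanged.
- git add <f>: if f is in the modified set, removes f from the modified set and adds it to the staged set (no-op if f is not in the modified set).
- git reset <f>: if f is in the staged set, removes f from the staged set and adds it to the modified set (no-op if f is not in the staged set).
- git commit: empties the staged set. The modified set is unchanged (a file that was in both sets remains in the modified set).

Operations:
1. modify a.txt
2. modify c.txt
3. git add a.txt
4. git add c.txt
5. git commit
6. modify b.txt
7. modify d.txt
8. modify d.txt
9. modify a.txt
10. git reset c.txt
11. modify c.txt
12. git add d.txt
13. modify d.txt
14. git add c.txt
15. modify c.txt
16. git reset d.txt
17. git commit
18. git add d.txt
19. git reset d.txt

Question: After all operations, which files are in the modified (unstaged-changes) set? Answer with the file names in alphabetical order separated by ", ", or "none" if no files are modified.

Answer: a.txt, b.txt, c.txt, d.txt

Derivation:
After op 1 (modify a.txt): modified={a.txt} staged={none}
After op 2 (modify c.txt): modified={a.txt, c.txt} staged={none}
After op 3 (git add a.txt): modified={c.txt} staged={a.txt}
After op 4 (git add c.txt): modified={none} staged={a.txt, c.txt}
After op 5 (git commit): modified={none} staged={none}
After op 6 (modify b.txt): modified={b.txt} staged={none}
After op 7 (modify d.txt): modified={b.txt, d.txt} staged={none}
After op 8 (modify d.txt): modified={b.txt, d.txt} staged={none}
After op 9 (modify a.txt): modified={a.txt, b.txt, d.txt} staged={none}
After op 10 (git reset c.txt): modified={a.txt, b.txt, d.txt} staged={none}
After op 11 (modify c.txt): modified={a.txt, b.txt, c.txt, d.txt} staged={none}
After op 12 (git add d.txt): modified={a.txt, b.txt, c.txt} staged={d.txt}
After op 13 (modify d.txt): modified={a.txt, b.txt, c.txt, d.txt} staged={d.txt}
After op 14 (git add c.txt): modified={a.txt, b.txt, d.txt} staged={c.txt, d.txt}
After op 15 (modify c.txt): modified={a.txt, b.txt, c.txt, d.txt} staged={c.txt, d.txt}
After op 16 (git reset d.txt): modified={a.txt, b.txt, c.txt, d.txt} staged={c.txt}
After op 17 (git commit): modified={a.txt, b.txt, c.txt, d.txt} staged={none}
After op 18 (git add d.txt): modified={a.txt, b.txt, c.txt} staged={d.txt}
After op 19 (git reset d.txt): modified={a.txt, b.txt, c.txt, d.txt} staged={none}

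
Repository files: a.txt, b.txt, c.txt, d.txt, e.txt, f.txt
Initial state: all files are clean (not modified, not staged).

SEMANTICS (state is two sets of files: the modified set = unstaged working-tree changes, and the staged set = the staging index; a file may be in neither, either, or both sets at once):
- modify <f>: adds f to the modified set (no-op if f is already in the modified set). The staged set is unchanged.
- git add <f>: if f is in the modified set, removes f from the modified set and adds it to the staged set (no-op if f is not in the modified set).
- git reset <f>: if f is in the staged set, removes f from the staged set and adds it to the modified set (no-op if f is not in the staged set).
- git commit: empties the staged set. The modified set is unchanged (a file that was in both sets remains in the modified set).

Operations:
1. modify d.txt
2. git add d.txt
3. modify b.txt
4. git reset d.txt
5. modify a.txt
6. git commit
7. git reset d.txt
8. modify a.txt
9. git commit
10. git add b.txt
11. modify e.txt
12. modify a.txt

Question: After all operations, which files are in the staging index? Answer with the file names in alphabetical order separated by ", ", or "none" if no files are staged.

Answer: b.txt

Derivation:
After op 1 (modify d.txt): modified={d.txt} staged={none}
After op 2 (git add d.txt): modified={none} staged={d.txt}
After op 3 (modify b.txt): modified={b.txt} staged={d.txt}
After op 4 (git reset d.txt): modified={b.txt, d.txt} staged={none}
After op 5 (modify a.txt): modified={a.txt, b.txt, d.txt} staged={none}
After op 6 (git commit): modified={a.txt, b.txt, d.txt} staged={none}
After op 7 (git reset d.txt): modified={a.txt, b.txt, d.txt} staged={none}
After op 8 (modify a.txt): modified={a.txt, b.txt, d.txt} staged={none}
After op 9 (git commit): modified={a.txt, b.txt, d.txt} staged={none}
After op 10 (git add b.txt): modified={a.txt, d.txt} staged={b.txt}
After op 11 (modify e.txt): modified={a.txt, d.txt, e.txt} staged={b.txt}
After op 12 (modify a.txt): modified={a.txt, d.txt, e.txt} staged={b.txt}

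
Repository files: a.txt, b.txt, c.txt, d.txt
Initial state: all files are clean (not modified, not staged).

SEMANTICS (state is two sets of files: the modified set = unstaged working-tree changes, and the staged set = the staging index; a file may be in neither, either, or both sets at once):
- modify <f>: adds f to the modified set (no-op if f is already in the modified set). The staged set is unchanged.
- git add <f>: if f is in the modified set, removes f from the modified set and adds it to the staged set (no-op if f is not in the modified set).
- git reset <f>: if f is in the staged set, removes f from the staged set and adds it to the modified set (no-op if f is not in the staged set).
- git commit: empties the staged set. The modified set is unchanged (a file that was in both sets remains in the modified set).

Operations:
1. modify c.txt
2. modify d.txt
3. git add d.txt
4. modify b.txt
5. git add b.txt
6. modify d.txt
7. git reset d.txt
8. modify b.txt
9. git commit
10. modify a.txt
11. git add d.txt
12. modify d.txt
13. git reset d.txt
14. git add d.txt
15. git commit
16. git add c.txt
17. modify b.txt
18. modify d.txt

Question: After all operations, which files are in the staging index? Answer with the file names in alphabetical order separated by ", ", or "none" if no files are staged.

After op 1 (modify c.txt): modified={c.txt} staged={none}
After op 2 (modify d.txt): modified={c.txt, d.txt} staged={none}
After op 3 (git add d.txt): modified={c.txt} staged={d.txt}
After op 4 (modify b.txt): modified={b.txt, c.txt} staged={d.txt}
After op 5 (git add b.txt): modified={c.txt} staged={b.txt, d.txt}
After op 6 (modify d.txt): modified={c.txt, d.txt} staged={b.txt, d.txt}
After op 7 (git reset d.txt): modified={c.txt, d.txt} staged={b.txt}
After op 8 (modify b.txt): modified={b.txt, c.txt, d.txt} staged={b.txt}
After op 9 (git commit): modified={b.txt, c.txt, d.txt} staged={none}
After op 10 (modify a.txt): modified={a.txt, b.txt, c.txt, d.txt} staged={none}
After op 11 (git add d.txt): modified={a.txt, b.txt, c.txt} staged={d.txt}
After op 12 (modify d.txt): modified={a.txt, b.txt, c.txt, d.txt} staged={d.txt}
After op 13 (git reset d.txt): modified={a.txt, b.txt, c.txt, d.txt} staged={none}
After op 14 (git add d.txt): modified={a.txt, b.txt, c.txt} staged={d.txt}
After op 15 (git commit): modified={a.txt, b.txt, c.txt} staged={none}
After op 16 (git add c.txt): modified={a.txt, b.txt} staged={c.txt}
After op 17 (modify b.txt): modified={a.txt, b.txt} staged={c.txt}
After op 18 (modify d.txt): modified={a.txt, b.txt, d.txt} staged={c.txt}

Answer: c.txt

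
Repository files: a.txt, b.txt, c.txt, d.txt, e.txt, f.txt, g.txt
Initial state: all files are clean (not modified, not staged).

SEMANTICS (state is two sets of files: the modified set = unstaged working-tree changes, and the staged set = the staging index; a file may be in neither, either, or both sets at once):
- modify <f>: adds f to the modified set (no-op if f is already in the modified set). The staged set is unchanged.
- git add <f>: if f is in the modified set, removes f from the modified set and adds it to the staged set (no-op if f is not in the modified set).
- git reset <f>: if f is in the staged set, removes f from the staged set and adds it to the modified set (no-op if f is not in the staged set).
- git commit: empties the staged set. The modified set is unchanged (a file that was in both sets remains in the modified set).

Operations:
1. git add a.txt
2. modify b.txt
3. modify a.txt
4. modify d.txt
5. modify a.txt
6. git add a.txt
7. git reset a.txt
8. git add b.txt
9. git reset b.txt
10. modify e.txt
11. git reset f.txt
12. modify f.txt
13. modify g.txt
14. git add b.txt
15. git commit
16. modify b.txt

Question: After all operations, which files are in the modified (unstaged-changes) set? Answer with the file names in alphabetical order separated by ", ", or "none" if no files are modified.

Answer: a.txt, b.txt, d.txt, e.txt, f.txt, g.txt

Derivation:
After op 1 (git add a.txt): modified={none} staged={none}
After op 2 (modify b.txt): modified={b.txt} staged={none}
After op 3 (modify a.txt): modified={a.txt, b.txt} staged={none}
After op 4 (modify d.txt): modified={a.txt, b.txt, d.txt} staged={none}
After op 5 (modify a.txt): modified={a.txt, b.txt, d.txt} staged={none}
After op 6 (git add a.txt): modified={b.txt, d.txt} staged={a.txt}
After op 7 (git reset a.txt): modified={a.txt, b.txt, d.txt} staged={none}
After op 8 (git add b.txt): modified={a.txt, d.txt} staged={b.txt}
After op 9 (git reset b.txt): modified={a.txt, b.txt, d.txt} staged={none}
After op 10 (modify e.txt): modified={a.txt, b.txt, d.txt, e.txt} staged={none}
After op 11 (git reset f.txt): modified={a.txt, b.txt, d.txt, e.txt} staged={none}
After op 12 (modify f.txt): modified={a.txt, b.txt, d.txt, e.txt, f.txt} staged={none}
After op 13 (modify g.txt): modified={a.txt, b.txt, d.txt, e.txt, f.txt, g.txt} staged={none}
After op 14 (git add b.txt): modified={a.txt, d.txt, e.txt, f.txt, g.txt} staged={b.txt}
After op 15 (git commit): modified={a.txt, d.txt, e.txt, f.txt, g.txt} staged={none}
After op 16 (modify b.txt): modified={a.txt, b.txt, d.txt, e.txt, f.txt, g.txt} staged={none}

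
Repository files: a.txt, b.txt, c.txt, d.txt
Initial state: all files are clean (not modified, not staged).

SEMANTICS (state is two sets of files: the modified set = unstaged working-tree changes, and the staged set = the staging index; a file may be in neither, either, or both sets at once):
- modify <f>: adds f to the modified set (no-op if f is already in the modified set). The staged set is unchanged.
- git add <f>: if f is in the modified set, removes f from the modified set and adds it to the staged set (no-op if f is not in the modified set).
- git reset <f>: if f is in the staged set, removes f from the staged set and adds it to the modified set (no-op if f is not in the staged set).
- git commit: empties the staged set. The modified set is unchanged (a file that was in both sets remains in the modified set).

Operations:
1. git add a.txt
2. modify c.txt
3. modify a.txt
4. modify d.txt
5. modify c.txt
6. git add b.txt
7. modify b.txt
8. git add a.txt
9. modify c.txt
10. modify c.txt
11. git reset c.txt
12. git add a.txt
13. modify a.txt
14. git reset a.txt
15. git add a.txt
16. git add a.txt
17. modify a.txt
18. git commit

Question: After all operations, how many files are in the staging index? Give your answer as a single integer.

After op 1 (git add a.txt): modified={none} staged={none}
After op 2 (modify c.txt): modified={c.txt} staged={none}
After op 3 (modify a.txt): modified={a.txt, c.txt} staged={none}
After op 4 (modify d.txt): modified={a.txt, c.txt, d.txt} staged={none}
After op 5 (modify c.txt): modified={a.txt, c.txt, d.txt} staged={none}
After op 6 (git add b.txt): modified={a.txt, c.txt, d.txt} staged={none}
After op 7 (modify b.txt): modified={a.txt, b.txt, c.txt, d.txt} staged={none}
After op 8 (git add a.txt): modified={b.txt, c.txt, d.txt} staged={a.txt}
After op 9 (modify c.txt): modified={b.txt, c.txt, d.txt} staged={a.txt}
After op 10 (modify c.txt): modified={b.txt, c.txt, d.txt} staged={a.txt}
After op 11 (git reset c.txt): modified={b.txt, c.txt, d.txt} staged={a.txt}
After op 12 (git add a.txt): modified={b.txt, c.txt, d.txt} staged={a.txt}
After op 13 (modify a.txt): modified={a.txt, b.txt, c.txt, d.txt} staged={a.txt}
After op 14 (git reset a.txt): modified={a.txt, b.txt, c.txt, d.txt} staged={none}
After op 15 (git add a.txt): modified={b.txt, c.txt, d.txt} staged={a.txt}
After op 16 (git add a.txt): modified={b.txt, c.txt, d.txt} staged={a.txt}
After op 17 (modify a.txt): modified={a.txt, b.txt, c.txt, d.txt} staged={a.txt}
After op 18 (git commit): modified={a.txt, b.txt, c.txt, d.txt} staged={none}
Final staged set: {none} -> count=0

Answer: 0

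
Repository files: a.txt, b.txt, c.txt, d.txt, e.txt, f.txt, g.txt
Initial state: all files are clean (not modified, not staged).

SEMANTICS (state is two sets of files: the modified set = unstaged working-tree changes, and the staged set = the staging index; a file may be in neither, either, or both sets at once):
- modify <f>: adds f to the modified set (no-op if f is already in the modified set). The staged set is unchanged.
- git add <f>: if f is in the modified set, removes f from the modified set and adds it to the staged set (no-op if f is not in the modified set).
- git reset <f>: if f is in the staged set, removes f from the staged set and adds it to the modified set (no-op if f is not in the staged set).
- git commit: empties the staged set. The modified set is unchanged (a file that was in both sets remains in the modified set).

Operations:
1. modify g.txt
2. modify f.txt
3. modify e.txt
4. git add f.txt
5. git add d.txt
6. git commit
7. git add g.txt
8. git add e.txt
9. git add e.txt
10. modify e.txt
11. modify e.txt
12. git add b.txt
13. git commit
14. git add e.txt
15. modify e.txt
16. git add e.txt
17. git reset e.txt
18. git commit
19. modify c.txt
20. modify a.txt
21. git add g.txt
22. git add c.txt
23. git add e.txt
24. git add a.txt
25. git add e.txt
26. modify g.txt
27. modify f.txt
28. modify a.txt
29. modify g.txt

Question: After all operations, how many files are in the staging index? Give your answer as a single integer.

Answer: 3

Derivation:
After op 1 (modify g.txt): modified={g.txt} staged={none}
After op 2 (modify f.txt): modified={f.txt, g.txt} staged={none}
After op 3 (modify e.txt): modified={e.txt, f.txt, g.txt} staged={none}
After op 4 (git add f.txt): modified={e.txt, g.txt} staged={f.txt}
After op 5 (git add d.txt): modified={e.txt, g.txt} staged={f.txt}
After op 6 (git commit): modified={e.txt, g.txt} staged={none}
After op 7 (git add g.txt): modified={e.txt} staged={g.txt}
After op 8 (git add e.txt): modified={none} staged={e.txt, g.txt}
After op 9 (git add e.txt): modified={none} staged={e.txt, g.txt}
After op 10 (modify e.txt): modified={e.txt} staged={e.txt, g.txt}
After op 11 (modify e.txt): modified={e.txt} staged={e.txt, g.txt}
After op 12 (git add b.txt): modified={e.txt} staged={e.txt, g.txt}
After op 13 (git commit): modified={e.txt} staged={none}
After op 14 (git add e.txt): modified={none} staged={e.txt}
After op 15 (modify e.txt): modified={e.txt} staged={e.txt}
After op 16 (git add e.txt): modified={none} staged={e.txt}
After op 17 (git reset e.txt): modified={e.txt} staged={none}
After op 18 (git commit): modified={e.txt} staged={none}
After op 19 (modify c.txt): modified={c.txt, e.txt} staged={none}
After op 20 (modify a.txt): modified={a.txt, c.txt, e.txt} staged={none}
After op 21 (git add g.txt): modified={a.txt, c.txt, e.txt} staged={none}
After op 22 (git add c.txt): modified={a.txt, e.txt} staged={c.txt}
After op 23 (git add e.txt): modified={a.txt} staged={c.txt, e.txt}
After op 24 (git add a.txt): modified={none} staged={a.txt, c.txt, e.txt}
After op 25 (git add e.txt): modified={none} staged={a.txt, c.txt, e.txt}
After op 26 (modify g.txt): modified={g.txt} staged={a.txt, c.txt, e.txt}
After op 27 (modify f.txt): modified={f.txt, g.txt} staged={a.txt, c.txt, e.txt}
After op 28 (modify a.txt): modified={a.txt, f.txt, g.txt} staged={a.txt, c.txt, e.txt}
After op 29 (modify g.txt): modified={a.txt, f.txt, g.txt} staged={a.txt, c.txt, e.txt}
Final staged set: {a.txt, c.txt, e.txt} -> count=3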